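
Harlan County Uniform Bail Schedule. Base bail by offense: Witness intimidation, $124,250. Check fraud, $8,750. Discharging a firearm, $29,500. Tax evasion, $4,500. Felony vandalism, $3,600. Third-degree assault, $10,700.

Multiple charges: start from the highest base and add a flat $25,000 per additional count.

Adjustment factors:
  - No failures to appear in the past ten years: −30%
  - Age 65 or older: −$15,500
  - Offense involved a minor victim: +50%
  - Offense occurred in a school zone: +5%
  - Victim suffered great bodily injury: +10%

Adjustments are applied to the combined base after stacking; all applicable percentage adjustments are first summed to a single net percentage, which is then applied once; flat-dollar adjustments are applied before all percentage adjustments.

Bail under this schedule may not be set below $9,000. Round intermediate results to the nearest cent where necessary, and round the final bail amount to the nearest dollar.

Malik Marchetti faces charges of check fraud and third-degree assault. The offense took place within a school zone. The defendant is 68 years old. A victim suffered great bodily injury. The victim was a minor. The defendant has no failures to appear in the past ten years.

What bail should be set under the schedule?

$27,270

Base amounts from the schedule: check fraud $8,750; third-degree assault $10,700.
Stacking rule: highest base plus $25,000 per additional charge. Highest is third-degree assault at $10,700; 1 additional charge → +$25,000. Combined base = $35,700.
Age 65 or older (−$15,500 flat): $35,700 − $15,500 = $20,200.
Net percentage adjustment: −30% +50% +5% +10% = +35%. $20,200 × 1.35 = $27,270.
$27,270 is at or above the $9,000 minimum.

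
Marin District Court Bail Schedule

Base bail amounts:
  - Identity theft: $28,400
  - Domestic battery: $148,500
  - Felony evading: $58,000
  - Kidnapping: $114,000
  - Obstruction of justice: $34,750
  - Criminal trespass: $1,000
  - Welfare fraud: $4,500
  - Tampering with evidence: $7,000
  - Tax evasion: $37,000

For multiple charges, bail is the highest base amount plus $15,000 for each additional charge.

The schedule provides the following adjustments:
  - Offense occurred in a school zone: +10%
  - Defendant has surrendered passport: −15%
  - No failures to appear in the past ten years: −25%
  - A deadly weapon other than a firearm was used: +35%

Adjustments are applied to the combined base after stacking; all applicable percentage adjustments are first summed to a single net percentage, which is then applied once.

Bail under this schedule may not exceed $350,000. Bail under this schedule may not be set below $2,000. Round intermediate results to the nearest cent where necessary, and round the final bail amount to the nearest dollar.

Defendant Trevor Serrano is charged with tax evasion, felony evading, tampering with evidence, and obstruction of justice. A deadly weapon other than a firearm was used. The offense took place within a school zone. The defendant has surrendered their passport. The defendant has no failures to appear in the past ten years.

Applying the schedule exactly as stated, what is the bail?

Base amounts from the schedule: tax evasion $37,000; felony evading $58,000; tampering with evidence $7,000; obstruction of justice $34,750.
Stacking rule: highest base plus $15,000 per additional charge. Highest is felony evading at $58,000; 3 additional charges → +$45,000. Combined base = $103,000.
Net percentage adjustment: +10% −15% −25% +35% = +5%. $103,000 × 1.05 = $108,150.
$108,150 is within the $350,000 maximum.
$108,150 is at or above the $2,000 minimum.

$108,150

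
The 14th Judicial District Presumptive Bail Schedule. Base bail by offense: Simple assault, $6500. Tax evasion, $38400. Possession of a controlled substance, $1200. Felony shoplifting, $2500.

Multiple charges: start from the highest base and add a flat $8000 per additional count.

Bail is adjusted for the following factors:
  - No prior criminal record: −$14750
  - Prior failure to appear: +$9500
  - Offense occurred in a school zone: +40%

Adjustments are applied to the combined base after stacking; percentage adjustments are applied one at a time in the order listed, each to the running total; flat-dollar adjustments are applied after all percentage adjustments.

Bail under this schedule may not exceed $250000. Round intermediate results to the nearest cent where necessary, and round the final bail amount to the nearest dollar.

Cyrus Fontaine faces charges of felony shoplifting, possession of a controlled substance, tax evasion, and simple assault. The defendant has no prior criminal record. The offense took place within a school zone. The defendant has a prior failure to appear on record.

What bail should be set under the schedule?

Base amounts from the schedule: felony shoplifting $2500; possession of a controlled substance $1200; tax evasion $38400; simple assault $6500.
Stacking rule: highest base plus $8000 per additional charge. Highest is tax evasion at $38400; 3 additional charges → +$24000. Combined base = $62400.
Offense occurred in a school zone (+40%): $62400 × 1.4 = $87360.
No prior criminal record (−$14750 flat): $87360 − $14750 = $72610.
Prior failure to appear (+$9500 flat): $72610 + $9500 = $82110.
$82110 is within the $250000 maximum.

$82110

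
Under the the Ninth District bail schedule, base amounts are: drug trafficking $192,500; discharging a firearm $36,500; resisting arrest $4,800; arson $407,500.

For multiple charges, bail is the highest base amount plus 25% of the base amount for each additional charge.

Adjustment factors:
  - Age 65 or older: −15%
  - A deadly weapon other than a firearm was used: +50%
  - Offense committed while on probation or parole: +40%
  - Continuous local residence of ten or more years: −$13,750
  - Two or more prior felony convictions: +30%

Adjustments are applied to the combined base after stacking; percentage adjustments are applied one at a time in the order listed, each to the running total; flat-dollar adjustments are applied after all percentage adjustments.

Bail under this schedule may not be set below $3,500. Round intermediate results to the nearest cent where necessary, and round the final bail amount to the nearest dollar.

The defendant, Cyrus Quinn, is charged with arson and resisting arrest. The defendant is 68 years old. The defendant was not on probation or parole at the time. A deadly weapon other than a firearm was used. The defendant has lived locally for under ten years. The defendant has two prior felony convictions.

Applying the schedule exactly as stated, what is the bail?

$677,420

Base amounts from the schedule: arson $407,500; resisting arrest $4,800.
Stacking rule: highest base plus 25% of each additional charge. Highest is arson at $407,500. Additional: $4,800 × 25% = $1,200. Combined base = $407,500 + $1,200 = $408,700.
Age 65 or older (−15%): $408,700 × 0.85 = $347,395.
A deadly weapon other than a firearm was used (+50%): $347,395 × 1.5 = $521,092.50.
Two or more prior felony convictions (+30%): $521,092.50 × 1.3 = $677,420.25.
$677,420.25 is at or above the $3,500 minimum.
Rounded to the nearest dollar: $677,420.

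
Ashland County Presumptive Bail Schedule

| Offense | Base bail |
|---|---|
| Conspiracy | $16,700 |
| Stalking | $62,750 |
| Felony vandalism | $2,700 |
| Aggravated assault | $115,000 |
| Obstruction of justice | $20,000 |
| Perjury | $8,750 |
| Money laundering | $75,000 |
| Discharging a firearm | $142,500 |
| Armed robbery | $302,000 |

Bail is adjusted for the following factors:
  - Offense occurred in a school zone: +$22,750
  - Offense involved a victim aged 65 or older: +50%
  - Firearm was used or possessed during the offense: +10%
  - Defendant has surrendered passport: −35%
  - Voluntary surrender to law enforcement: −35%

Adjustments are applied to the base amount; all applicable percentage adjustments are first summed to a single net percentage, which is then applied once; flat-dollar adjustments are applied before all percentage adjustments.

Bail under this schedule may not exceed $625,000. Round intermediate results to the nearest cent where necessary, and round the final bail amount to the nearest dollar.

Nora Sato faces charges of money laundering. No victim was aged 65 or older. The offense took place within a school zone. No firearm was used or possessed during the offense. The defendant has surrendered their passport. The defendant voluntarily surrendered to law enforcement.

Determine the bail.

Base amounts from the schedule: money laundering $75,000.
Single charge. Combined base = $75,000.
Offense occurred in a school zone (+$22,750 flat): $75,000 + $22,750 = $97,750.
Net percentage adjustment: −35% −35% = −70%. $97,750 × 0.3 = $29,325.
$29,325 is within the $625,000 maximum.

$29,325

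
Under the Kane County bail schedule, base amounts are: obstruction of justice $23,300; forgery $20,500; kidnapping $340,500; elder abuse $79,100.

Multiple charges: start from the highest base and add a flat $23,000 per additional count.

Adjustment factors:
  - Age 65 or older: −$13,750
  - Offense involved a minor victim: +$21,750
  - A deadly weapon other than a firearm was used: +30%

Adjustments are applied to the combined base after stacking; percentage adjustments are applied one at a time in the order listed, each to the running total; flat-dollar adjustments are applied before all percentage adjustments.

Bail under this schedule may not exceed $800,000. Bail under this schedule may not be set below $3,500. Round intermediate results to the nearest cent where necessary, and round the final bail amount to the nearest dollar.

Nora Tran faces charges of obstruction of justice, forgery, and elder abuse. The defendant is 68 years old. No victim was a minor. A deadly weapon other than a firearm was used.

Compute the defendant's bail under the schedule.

Base amounts from the schedule: obstruction of justice $23,300; forgery $20,500; elder abuse $79,100.
Stacking rule: highest base plus $23,000 per additional charge. Highest is elder abuse at $79,100; 2 additional charges → +$46,000. Combined base = $125,100.
Age 65 or older (−$13,750 flat): $125,100 − $13,750 = $111,350.
A deadly weapon other than a firearm was used (+30%): $111,350 × 1.3 = $144,755.
$144,755 is within the $800,000 maximum.
$144,755 is at or above the $3,500 minimum.

$144,755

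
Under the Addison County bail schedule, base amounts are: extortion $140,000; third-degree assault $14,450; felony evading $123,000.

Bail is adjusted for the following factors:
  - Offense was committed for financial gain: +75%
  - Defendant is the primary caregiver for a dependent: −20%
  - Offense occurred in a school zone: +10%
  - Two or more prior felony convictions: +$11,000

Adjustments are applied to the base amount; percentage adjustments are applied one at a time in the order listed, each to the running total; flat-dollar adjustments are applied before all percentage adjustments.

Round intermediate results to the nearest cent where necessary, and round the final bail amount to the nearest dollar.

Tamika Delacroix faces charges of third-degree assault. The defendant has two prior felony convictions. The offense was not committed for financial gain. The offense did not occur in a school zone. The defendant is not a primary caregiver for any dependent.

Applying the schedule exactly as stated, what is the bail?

Base amounts from the schedule: third-degree assault $14,450.
Single charge. Combined base = $14,450.
Two or more prior felony convictions (+$11,000 flat): $14,450 + $11,000 = $25,450.

$25,450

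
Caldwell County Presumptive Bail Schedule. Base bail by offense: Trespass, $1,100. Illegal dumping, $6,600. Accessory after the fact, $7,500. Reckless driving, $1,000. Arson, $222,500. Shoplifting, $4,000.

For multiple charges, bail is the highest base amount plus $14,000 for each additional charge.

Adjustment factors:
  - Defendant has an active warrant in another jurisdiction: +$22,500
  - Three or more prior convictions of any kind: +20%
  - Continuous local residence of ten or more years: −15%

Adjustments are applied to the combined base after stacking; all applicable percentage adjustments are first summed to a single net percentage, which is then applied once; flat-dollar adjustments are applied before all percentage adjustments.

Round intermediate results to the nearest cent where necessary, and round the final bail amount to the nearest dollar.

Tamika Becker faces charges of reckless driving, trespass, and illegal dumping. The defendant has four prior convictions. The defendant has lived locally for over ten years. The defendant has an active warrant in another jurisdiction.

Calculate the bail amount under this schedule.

Base amounts from the schedule: reckless driving $1,000; trespass $1,100; illegal dumping $6,600.
Stacking rule: highest base plus $14,000 per additional charge. Highest is illegal dumping at $6,600; 2 additional charges → +$28,000. Combined base = $34,600.
Defendant has an active warrant in another jurisdiction (+$22,500 flat): $34,600 + $22,500 = $57,100.
Net percentage adjustment: +20% −15% = +5%. $57,100 × 1.05 = $59,955.

$59,955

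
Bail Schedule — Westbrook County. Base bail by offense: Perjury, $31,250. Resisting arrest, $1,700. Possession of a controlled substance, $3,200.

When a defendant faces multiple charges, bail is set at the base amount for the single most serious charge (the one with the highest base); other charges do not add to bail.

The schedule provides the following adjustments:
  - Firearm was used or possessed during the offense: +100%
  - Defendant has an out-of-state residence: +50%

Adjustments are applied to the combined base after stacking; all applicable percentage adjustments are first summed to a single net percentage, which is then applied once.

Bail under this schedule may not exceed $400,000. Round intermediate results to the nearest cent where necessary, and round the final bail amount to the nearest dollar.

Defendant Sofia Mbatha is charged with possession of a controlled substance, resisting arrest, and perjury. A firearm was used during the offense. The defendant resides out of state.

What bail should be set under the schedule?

Base amounts from the schedule: possession of a controlled substance $3,200; resisting arrest $1,700; perjury $31,250.
Stacking rule: use the highest base only. Highest is perjury at $31,250. Combined base = $31,250.
Net percentage adjustment: +100% +50% = +150%. $31,250 × 2.5 = $78,125.
$78,125 is within the $400,000 maximum.

$78,125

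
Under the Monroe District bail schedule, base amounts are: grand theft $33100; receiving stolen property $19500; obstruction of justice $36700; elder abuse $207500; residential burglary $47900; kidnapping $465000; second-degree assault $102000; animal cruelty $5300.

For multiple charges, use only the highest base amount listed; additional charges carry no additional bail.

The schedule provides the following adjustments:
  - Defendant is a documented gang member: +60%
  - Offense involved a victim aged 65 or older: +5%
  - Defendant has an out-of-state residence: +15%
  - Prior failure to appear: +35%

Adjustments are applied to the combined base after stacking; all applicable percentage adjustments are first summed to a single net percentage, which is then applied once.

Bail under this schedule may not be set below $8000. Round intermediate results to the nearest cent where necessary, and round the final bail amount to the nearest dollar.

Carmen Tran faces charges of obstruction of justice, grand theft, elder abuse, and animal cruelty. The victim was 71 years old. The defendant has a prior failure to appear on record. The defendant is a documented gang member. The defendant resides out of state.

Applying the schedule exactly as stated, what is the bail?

$446125

Base amounts from the schedule: obstruction of justice $36700; grand theft $33100; elder abuse $207500; animal cruelty $5300.
Stacking rule: use the highest base only. Highest is elder abuse at $207500. Combined base = $207500.
Net percentage adjustment: +60% +5% +15% +35% = +115%. $207500 × 2.15 = $446125.
$446125 is at or above the $8000 minimum.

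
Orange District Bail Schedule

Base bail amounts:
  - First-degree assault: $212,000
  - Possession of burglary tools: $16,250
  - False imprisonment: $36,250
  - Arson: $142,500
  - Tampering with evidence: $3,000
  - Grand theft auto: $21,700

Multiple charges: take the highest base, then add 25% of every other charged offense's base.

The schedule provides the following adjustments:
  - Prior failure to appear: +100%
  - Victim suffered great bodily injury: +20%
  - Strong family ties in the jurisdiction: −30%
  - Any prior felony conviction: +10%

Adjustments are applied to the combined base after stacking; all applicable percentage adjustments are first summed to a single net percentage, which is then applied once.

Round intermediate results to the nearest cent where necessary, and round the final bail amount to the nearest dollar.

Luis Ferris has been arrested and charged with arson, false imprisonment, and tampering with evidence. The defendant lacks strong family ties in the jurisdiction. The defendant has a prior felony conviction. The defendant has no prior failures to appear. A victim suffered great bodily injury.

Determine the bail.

$198,006

Base amounts from the schedule: arson $142,500; false imprisonment $36,250; tampering with evidence $3,000.
Stacking rule: highest base plus 25% of each additional charge. Highest is arson at $142,500. Additional: $36,250 × 25% = $9,062.50; $3,000 × 25% = $750. Combined base = $142,500 + $9,812.50 = $152,312.50.
Net percentage adjustment: +20% +10% = +30%. $152,312.50 × 1.3 = $198,006.25.
Rounded to the nearest dollar: $198,006.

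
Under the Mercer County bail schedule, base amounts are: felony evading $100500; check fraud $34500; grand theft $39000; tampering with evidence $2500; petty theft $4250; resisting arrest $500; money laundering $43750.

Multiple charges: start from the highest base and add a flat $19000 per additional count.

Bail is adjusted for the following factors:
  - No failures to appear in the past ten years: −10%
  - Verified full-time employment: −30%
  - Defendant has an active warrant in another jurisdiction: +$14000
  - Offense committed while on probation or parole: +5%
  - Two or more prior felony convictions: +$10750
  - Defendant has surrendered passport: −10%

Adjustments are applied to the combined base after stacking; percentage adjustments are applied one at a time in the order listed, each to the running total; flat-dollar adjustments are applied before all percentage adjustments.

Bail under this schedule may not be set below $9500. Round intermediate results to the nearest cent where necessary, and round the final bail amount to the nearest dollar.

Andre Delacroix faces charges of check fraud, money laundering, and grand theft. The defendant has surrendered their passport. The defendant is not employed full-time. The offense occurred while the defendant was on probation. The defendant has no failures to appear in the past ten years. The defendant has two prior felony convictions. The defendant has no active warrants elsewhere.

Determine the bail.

$78671

Base amounts from the schedule: check fraud $34500; money laundering $43750; grand theft $39000.
Stacking rule: highest base plus $19000 per additional charge. Highest is money laundering at $43750; 2 additional charges → +$38000. Combined base = $81750.
Two or more prior felony convictions (+$10750 flat): $81750 + $10750 = $92500.
No failures to appear in the past ten years (−10%): $92500 × 0.9 = $83250.
Offense committed while on probation or parole (+5%): $83250 × 1.05 = $87412.50.
Defendant has surrendered passport (−10%): $87412.50 × 0.9 = $78671.25.
$78671.25 is at or above the $9500 minimum.
Rounded to the nearest dollar: $78671.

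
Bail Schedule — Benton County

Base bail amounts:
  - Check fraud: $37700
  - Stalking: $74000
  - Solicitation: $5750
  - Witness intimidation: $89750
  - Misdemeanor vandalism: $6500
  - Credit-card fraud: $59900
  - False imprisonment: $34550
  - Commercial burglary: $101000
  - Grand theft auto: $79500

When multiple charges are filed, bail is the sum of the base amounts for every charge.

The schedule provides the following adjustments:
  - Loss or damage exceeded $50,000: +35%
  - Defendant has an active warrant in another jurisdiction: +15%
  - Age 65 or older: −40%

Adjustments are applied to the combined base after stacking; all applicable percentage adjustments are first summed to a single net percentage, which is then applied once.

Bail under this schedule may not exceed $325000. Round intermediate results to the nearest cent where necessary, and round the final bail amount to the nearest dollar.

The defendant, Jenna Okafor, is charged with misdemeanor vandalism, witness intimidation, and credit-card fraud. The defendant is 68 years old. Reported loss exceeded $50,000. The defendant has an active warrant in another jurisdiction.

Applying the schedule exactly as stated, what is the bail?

$171765

Base amounts from the schedule: misdemeanor vandalism $6500; witness intimidation $89750; credit-card fraud $59900.
Stacking rule: sum of all bases. $6500 + $89750 + $59900 = $156150.
Net percentage adjustment: +35% +15% −40% = +10%. $156150 × 1.1 = $171765.
$171765 is within the $325000 maximum.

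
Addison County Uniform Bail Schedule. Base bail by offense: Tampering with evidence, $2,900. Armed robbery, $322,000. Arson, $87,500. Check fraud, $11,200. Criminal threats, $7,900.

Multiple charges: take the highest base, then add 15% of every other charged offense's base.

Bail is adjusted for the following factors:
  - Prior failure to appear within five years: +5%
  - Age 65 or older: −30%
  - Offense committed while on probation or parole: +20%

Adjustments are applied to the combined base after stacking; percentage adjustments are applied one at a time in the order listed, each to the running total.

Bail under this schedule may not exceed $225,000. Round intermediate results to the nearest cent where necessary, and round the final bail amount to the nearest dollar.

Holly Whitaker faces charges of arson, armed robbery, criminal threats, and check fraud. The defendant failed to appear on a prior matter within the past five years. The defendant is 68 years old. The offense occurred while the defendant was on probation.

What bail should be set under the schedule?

Base amounts from the schedule: arson $87,500; armed robbery $322,000; criminal threats $7,900; check fraud $11,200.
Stacking rule: highest base plus 15% of each additional charge. Highest is armed robbery at $322,000. Additional: $87,500 × 15% = $13,125; $7,900 × 15% = $1,185; $11,200 × 15% = $1,680. Combined base = $322,000 + $15,990 = $337,990.
Prior failure to appear within five years (+5%): $337,990 × 1.05 = $354,889.50.
Age 65 or older (−30%): $354,889.50 × 0.7 = $248,422.65.
Offense committed while on probation or parole (+20%): $248,422.65 × 1.2 = $298,107.18.
Result $298,107.18 exceeds the maximum of $225,000; bail is capped at $225,000.

$225,000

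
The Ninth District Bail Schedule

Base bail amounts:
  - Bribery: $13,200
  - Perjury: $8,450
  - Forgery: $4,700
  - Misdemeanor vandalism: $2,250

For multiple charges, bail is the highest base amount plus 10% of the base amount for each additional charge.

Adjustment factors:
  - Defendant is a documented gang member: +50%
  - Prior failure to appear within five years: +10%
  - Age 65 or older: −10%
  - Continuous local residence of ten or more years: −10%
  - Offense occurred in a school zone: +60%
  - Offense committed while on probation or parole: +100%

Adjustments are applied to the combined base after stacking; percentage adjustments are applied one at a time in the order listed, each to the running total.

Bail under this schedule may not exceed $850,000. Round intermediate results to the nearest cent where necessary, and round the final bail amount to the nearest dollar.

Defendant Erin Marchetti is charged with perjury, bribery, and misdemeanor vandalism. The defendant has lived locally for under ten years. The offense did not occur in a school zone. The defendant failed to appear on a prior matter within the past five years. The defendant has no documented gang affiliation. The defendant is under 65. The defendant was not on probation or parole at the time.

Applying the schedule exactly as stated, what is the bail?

Base amounts from the schedule: perjury $8,450; bribery $13,200; misdemeanor vandalism $2,250.
Stacking rule: highest base plus 10% of each additional charge. Highest is bribery at $13,200. Additional: $8,450 × 10% = $845; $2,250 × 10% = $225. Combined base = $13,200 + $1,070 = $14,270.
Prior failure to appear within five years (+10%): $14,270 × 1.1 = $15,697.
$15,697 is within the $850,000 maximum.

$15,697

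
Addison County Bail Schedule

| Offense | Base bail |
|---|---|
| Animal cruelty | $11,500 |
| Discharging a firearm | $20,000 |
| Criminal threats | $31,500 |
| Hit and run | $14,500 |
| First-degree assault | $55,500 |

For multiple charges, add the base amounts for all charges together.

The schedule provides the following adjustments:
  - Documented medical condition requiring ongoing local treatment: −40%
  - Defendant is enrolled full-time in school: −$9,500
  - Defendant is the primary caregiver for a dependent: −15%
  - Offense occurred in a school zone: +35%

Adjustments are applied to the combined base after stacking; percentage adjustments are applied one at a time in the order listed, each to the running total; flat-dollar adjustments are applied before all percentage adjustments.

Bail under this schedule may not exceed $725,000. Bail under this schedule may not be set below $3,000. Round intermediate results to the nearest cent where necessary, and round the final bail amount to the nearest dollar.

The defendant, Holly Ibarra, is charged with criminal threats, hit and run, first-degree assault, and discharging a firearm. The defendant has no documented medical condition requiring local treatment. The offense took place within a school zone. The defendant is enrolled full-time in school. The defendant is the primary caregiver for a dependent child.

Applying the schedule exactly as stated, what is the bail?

Base amounts from the schedule: criminal threats $31,500; hit and run $14,500; first-degree assault $55,500; discharging a firearm $20,000.
Stacking rule: sum of all bases. $31,500 + $14,500 + $55,500 + $20,000 = $121,500.
Defendant is enrolled full-time in school (−$9,500 flat): $121,500 − $9,500 = $112,000.
Defendant is the primary caregiver for a dependent (−15%): $112,000 × 0.85 = $95,200.
Offense occurred in a school zone (+35%): $95,200 × 1.35 = $128,520.
$128,520 is within the $725,000 maximum.
$128,520 is at or above the $3,000 minimum.

$128,520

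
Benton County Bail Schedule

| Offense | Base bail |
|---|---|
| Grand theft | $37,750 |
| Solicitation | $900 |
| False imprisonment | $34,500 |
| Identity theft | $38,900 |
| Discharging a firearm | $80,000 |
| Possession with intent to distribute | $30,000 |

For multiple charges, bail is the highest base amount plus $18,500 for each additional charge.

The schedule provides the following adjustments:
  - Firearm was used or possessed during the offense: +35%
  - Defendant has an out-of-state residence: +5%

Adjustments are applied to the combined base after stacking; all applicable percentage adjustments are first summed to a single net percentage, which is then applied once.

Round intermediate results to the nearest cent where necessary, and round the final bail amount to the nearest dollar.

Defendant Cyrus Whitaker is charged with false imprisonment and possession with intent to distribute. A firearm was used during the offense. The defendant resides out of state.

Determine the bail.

$74,200

Base amounts from the schedule: false imprisonment $34,500; possession with intent to distribute $30,000.
Stacking rule: highest base plus $18,500 per additional charge. Highest is false imprisonment at $34,500; 1 additional charge → +$18,500. Combined base = $53,000.
Net percentage adjustment: +35% +5% = +40%. $53,000 × 1.4 = $74,200.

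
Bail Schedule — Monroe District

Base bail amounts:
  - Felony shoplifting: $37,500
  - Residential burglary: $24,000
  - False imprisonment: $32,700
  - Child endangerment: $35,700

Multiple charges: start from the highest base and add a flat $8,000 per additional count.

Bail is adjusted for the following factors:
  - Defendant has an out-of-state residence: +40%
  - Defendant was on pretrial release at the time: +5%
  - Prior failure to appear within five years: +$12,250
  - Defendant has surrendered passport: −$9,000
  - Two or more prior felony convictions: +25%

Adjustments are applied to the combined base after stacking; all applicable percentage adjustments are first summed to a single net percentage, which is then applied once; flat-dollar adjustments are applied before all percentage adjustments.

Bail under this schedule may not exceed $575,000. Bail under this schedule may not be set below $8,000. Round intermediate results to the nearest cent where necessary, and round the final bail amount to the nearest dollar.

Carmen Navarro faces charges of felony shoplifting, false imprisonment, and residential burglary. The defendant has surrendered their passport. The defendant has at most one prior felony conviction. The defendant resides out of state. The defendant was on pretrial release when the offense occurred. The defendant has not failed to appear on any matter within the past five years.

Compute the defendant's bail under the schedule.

$64,525

Base amounts from the schedule: felony shoplifting $37,500; false imprisonment $32,700; residential burglary $24,000.
Stacking rule: highest base plus $8,000 per additional charge. Highest is felony shoplifting at $37,500; 2 additional charges → +$16,000. Combined base = $53,500.
Defendant has surrendered passport (−$9,000 flat): $53,500 − $9,000 = $44,500.
Net percentage adjustment: +40% +5% = +45%. $44,500 × 1.45 = $64,525.
$64,525 is within the $575,000 maximum.
$64,525 is at or above the $8,000 minimum.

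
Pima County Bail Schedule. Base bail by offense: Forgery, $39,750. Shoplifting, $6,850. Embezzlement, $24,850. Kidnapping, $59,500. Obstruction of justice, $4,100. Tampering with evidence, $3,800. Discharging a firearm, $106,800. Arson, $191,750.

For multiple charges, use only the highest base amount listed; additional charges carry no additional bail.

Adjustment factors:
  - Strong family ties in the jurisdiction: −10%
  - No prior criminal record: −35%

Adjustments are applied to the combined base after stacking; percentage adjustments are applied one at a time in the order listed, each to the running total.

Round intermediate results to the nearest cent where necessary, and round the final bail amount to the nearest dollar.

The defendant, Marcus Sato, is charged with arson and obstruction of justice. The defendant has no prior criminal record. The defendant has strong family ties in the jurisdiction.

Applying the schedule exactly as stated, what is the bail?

Base amounts from the schedule: arson $191,750; obstruction of justice $4,100.
Stacking rule: use the highest base only. Highest is arson at $191,750. Combined base = $191,750.
Strong family ties in the jurisdiction (−10%): $191,750 × 0.9 = $172,575.
No prior criminal record (−35%): $172,575 × 0.65 = $112,173.75.
Rounded to the nearest dollar: $112,174.

$112,174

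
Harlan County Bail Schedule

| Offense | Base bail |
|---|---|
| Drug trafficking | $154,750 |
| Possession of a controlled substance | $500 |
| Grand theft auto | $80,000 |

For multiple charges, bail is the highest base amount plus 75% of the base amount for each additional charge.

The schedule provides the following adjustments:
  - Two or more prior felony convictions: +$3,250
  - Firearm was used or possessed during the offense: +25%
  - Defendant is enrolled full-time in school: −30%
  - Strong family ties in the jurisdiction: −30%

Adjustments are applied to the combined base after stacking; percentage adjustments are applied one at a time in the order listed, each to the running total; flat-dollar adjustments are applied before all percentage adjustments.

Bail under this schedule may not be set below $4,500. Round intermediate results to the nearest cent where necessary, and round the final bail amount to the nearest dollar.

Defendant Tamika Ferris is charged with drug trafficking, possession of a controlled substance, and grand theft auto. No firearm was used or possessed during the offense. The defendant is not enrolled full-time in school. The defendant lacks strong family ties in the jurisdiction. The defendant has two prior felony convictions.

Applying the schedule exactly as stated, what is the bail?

Base amounts from the schedule: drug trafficking $154,750; possession of a controlled substance $500; grand theft auto $80,000.
Stacking rule: highest base plus 75% of each additional charge. Highest is drug trafficking at $154,750. Additional: $500 × 75% = $375; $80,000 × 75% = $60,000. Combined base = $154,750 + $60,375 = $215,125.
Two or more prior felony convictions (+$3,250 flat): $215,125 + $3,250 = $218,375.
$218,375 is at or above the $4,500 minimum.

$218,375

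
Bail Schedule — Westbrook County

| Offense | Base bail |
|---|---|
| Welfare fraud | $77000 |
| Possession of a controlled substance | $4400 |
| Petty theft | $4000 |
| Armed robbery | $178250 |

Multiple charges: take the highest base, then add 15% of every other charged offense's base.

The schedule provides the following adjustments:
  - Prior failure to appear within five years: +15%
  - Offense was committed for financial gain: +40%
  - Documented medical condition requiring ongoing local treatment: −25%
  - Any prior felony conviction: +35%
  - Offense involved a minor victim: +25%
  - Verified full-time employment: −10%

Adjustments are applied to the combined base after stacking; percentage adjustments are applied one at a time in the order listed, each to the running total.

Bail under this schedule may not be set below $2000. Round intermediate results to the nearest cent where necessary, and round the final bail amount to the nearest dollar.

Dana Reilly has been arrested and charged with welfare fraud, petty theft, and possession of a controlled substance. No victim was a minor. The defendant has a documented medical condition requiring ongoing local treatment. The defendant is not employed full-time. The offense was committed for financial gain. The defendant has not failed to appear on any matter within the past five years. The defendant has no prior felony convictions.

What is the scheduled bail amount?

$82173

Base amounts from the schedule: welfare fraud $77000; petty theft $4000; possession of a controlled substance $4400.
Stacking rule: highest base plus 15% of each additional charge. Highest is welfare fraud at $77000. Additional: $4000 × 15% = $600; $4400 × 15% = $660. Combined base = $77000 + $1260 = $78260.
Offense was committed for financial gain (+40%): $78260 × 1.4 = $109564.
Documented medical condition requiring ongoing local treatment (−25%): $109564 × 0.75 = $82173.
$82173 is at or above the $2000 minimum.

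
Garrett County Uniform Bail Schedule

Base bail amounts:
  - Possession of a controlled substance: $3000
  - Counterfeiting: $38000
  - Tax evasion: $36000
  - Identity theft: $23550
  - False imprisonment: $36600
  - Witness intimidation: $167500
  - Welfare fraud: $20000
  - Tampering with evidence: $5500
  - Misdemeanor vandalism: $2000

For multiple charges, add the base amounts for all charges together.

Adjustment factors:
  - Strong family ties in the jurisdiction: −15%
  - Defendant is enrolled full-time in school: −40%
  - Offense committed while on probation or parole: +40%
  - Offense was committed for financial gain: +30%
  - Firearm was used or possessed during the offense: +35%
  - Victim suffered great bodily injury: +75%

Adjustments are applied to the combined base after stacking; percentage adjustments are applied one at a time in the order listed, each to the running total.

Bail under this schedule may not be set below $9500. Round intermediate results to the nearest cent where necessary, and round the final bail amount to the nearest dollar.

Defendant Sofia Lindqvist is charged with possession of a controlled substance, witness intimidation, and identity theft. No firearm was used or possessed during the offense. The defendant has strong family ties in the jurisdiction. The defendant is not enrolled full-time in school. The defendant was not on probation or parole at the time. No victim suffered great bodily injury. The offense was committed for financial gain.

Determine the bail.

$214425

Base amounts from the schedule: possession of a controlled substance $3000; witness intimidation $167500; identity theft $23550.
Stacking rule: sum of all bases. $3000 + $167500 + $23550 = $194050.
Strong family ties in the jurisdiction (−15%): $194050 × 0.85 = $164942.50.
Offense was committed for financial gain (+30%): $164942.50 × 1.3 = $214425.25.
$214425.25 is at or above the $9500 minimum.
Rounded to the nearest dollar: $214425.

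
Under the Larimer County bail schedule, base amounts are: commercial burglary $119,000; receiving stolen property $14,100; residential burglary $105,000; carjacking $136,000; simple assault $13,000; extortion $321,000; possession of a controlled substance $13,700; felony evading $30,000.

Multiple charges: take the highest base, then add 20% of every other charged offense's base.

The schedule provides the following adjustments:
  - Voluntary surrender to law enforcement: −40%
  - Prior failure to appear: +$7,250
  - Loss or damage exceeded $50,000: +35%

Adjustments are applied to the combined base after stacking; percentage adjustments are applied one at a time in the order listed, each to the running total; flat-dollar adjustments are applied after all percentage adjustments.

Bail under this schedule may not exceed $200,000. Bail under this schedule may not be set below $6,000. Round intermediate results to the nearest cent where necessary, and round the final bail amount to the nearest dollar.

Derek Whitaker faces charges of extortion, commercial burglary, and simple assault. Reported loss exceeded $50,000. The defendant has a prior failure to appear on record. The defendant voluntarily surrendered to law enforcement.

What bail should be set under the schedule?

Base amounts from the schedule: extortion $321,000; commercial burglary $119,000; simple assault $13,000.
Stacking rule: highest base plus 20% of each additional charge. Highest is extortion at $321,000. Additional: $119,000 × 20% = $23,800; $13,000 × 20% = $2,600. Combined base = $321,000 + $26,400 = $347,400.
Voluntary surrender to law enforcement (−40%): $347,400 × 0.6 = $208,440.
Loss or damage exceeded $50,000 (+35%): $208,440 × 1.35 = $281,394.
Prior failure to appear (+$7,250 flat): $281,394 + $7,250 = $288,644.
Result $288,644 exceeds the maximum of $200,000; bail is capped at $200,000.
$200,000 is at or above the $6,000 minimum.

$200,000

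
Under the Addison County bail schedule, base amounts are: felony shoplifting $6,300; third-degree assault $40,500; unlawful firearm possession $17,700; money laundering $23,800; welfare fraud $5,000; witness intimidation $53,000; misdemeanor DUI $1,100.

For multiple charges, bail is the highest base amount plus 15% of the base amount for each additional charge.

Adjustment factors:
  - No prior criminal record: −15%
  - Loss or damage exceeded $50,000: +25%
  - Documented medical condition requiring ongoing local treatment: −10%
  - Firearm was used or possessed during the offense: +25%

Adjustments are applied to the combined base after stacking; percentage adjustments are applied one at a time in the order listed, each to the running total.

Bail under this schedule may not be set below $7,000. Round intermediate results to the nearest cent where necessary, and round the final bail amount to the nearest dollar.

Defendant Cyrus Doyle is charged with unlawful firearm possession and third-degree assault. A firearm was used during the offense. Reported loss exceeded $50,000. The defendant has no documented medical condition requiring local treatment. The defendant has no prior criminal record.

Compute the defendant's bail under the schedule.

$57,315

Base amounts from the schedule: unlawful firearm possession $17,700; third-degree assault $40,500.
Stacking rule: highest base plus 15% of each additional charge. Highest is third-degree assault at $40,500. Additional: $17,700 × 15% = $2,655. Combined base = $40,500 + $2,655 = $43,155.
No prior criminal record (−15%): $43,155 × 0.85 = $36,681.75.
Loss or damage exceeded $50,000 (+25%): $36,681.75 × 1.25 = $45,852.19.
Firearm was used or possessed during the offense (+25%): $45,852.19 × 1.25 = $57,315.24.
$57,315.24 is at or above the $7,000 minimum.
Rounded to the nearest dollar: $57,315.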